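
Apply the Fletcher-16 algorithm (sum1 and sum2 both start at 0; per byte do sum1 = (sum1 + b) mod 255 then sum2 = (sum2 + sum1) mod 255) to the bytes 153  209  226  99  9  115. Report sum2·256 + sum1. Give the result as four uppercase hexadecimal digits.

Running sums (mod 255):
  after byte 0 (153): sum1=153, sum2=153
  after byte 1 (209): sum1=107, sum2=5
  after byte 2 (226): sum1=78, sum2=83
  after byte 3 (99): sum1=177, sum2=5
  after byte 4 (9): sum1=186, sum2=191
  after byte 5 (115): sum1=46, sum2=237
Checksum = sum2·256 + sum1 = 237·256 + 46 = 60718 = 0xED2E.

ED2E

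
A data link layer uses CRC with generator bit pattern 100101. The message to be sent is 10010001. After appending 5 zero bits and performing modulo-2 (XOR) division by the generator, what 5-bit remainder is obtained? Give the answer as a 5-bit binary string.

Append 5 zeros: 1001000100000. Divide by 100101 (XOR where the leading bit is 1):
  pos 0: 100100 XOR 100101 = 000001
  pos 5: 101000 XOR 100101 = 001101
  pos 7: 110100 XOR 100101 = 010001
Remainder (last 5 bits) = 10001. This is the CRC / FCS.

10001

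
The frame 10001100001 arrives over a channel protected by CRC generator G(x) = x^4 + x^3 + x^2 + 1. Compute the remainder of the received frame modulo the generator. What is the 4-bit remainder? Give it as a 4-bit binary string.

Modulo-2 division of 10001100001 by 11101:
  pos 0: 10001 XOR 11101 = 01100
  pos 1: 11001 XOR 11101 = 00100
  pos 3: 10000 XOR 11101 = 01101
  pos 4: 11010 XOR 11101 = 00111
  pos 6: 11101 XOR 11101 = 00000
Remainder = 0000 (zero — the frame passes the CRC check).

0000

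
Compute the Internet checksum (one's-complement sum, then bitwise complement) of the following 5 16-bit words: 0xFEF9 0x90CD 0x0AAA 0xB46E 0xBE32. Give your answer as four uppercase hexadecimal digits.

F2EC

One's-complement addition (fold any carry out of bit 15 back into bit 0):
  0xFEF9 + 0x90CD = 0x18FC6 → wrap carry → 0x8FC7
  0x8FC7 + 0x0AAA = 0x09A71
  0x9A71 + 0xB46E = 0x14EDF → wrap carry → 0x4EE0
  0x4EE0 + 0xBE32 = 0x10D12 → wrap carry → 0x0D13
One's-complement sum = 0x0D13.
Checksum = ~0x0D13 & 0xFFFF = 0xF2EC.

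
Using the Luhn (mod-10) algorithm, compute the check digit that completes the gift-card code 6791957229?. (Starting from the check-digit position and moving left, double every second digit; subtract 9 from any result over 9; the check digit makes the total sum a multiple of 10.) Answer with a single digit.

6

Partial digits right→left: 9 2 2 7 5 9 1 9 7 6
Double every second digit counting from the check-digit position (so the 1st, 3rd, 5th, ... of the partial from the right).
  doubled (with −9 where >9): 9 4 1 2 5 → sum 21
  kept as-is: 2 7 9 9 6 → sum 33
Total = 21 + 33 = 54.
Check digit = (10 − (54 mod 10)) mod 10 = 6.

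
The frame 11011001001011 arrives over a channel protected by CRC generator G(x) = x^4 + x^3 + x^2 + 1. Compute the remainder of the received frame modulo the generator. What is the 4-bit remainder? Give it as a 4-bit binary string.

0000

Modulo-2 division of 11011001001011 by 11101:
  pos 0: 11011 XOR 11101 = 00110
  pos 2: 11000 XOR 11101 = 00101
  pos 4: 10110 XOR 11101 = 01011
  pos 5: 10110 XOR 11101 = 01011
  pos 6: 10111 XOR 11101 = 01010
  pos 7: 10100 XOR 11101 = 01001
  pos 8: 10011 XOR 11101 = 01110
  pos 9: 11101 XOR 11101 = 00000
Remainder = 0000 (zero — the frame passes the CRC check).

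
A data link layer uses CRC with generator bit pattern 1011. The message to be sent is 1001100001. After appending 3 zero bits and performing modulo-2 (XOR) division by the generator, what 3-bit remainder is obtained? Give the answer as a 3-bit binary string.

Append 3 zeros: 1001100001000. Divide by 1011 (XOR where the leading bit is 1):
  pos 0: 1001 XOR 1011 = 0010
  pos 2: 1010 XOR 1011 = 0001
  pos 5: 1000 XOR 1011 = 0011
  pos 7: 1110 XOR 1011 = 0101
  pos 8: 1010 XOR 1011 = 0001
Remainder (last 3 bits) = 010. This is the CRC / FCS.

010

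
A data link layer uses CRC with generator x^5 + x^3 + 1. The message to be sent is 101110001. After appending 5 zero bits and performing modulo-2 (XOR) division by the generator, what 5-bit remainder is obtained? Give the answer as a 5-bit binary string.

11101

Append 5 zeros: 10111000100000. Divide by 101001 (XOR where the leading bit is 1):
  pos 0: 101110 XOR 101001 = 000111
  pos 3: 111001 XOR 101001 = 010000
  pos 4: 100000 XOR 101001 = 001001
  pos 6: 100100 XOR 101001 = 001101
  pos 8: 110100 XOR 101001 = 011101
Remainder (last 5 bits) = 11101. This is the CRC / FCS.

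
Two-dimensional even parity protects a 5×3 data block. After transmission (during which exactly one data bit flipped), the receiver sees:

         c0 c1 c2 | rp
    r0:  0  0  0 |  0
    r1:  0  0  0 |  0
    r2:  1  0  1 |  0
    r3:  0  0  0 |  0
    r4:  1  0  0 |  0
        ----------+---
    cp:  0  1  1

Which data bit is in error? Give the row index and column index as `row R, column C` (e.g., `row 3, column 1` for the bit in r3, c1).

Recompute each row's even parity and compare to rp:
  r0: data parity 0, sent rp 0 → ok
  r1: data parity 0, sent rp 0 → ok
  r2: data parity 0, sent rp 0 → ok
  r3: data parity 0, sent rp 0 → ok
  r4: data parity 1, sent rp 0 → mismatch
Recompute each column's even parity and compare to cp:
  c0: data parity 0, sent cp 0 → ok
  c1: data parity 0, sent cp 1 → mismatch
  c2: data parity 1, sent cp 1 → ok
Exactly one row (r4) and one column (c1) fail → the flipped bit is at their intersection.

row 4, column 1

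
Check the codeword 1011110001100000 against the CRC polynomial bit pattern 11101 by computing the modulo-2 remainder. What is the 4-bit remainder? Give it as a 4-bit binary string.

Modulo-2 division of 1011110001100000 by 11101:
  pos 0: 10111 XOR 11101 = 01010
  pos 1: 10101 XOR 11101 = 01000
  pos 2: 10000 XOR 11101 = 01101
  pos 3: 11010 XOR 11101 = 00111
  pos 5: 11101 XOR 11101 = 00000
  pos 10: 10000 XOR 11101 = 01101
  pos 11: 11010 XOR 11101 = 00111
Remainder = 0111 (nonzero — an error is detected).

0111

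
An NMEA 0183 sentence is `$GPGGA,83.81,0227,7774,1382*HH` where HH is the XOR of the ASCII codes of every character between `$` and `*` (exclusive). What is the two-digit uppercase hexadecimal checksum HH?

76

XOR the ASCII codes of the payload characters:
  'G' = 0x47 → acc = 0x47
  'P' = 0x50 → acc = 0x17
  'G' = 0x47 → acc = 0x50
  'G' = 0x47 → acc = 0x17
  'A' = 0x41 → acc = 0x56
  ',' = 0x2C → acc = 0x7A
  '8' = 0x38 → acc = 0x42
  '3' = 0x33 → acc = 0x71
  '.' = 0x2E → acc = 0x5F
  '8' = 0x38 → acc = 0x67
  '1' = 0x31 → acc = 0x56
  ',' = 0x2C → acc = 0x7A
  '0' = 0x30 → acc = 0x4A
  '2' = 0x32 → acc = 0x78
  '2' = 0x32 → acc = 0x4A
  '7' = 0x37 → acc = 0x7D
  ',' = 0x2C → acc = 0x51
  '7' = 0x37 → acc = 0x66
  '7' = 0x37 → acc = 0x51
  '7' = 0x37 → acc = 0x66
  '4' = 0x34 → acc = 0x52
  ',' = 0x2C → acc = 0x7E
  '1' = 0x31 → acc = 0x4F
  '3' = 0x33 → acc = 0x7C
  '8' = 0x38 → acc = 0x44
  '2' = 0x32 → acc = 0x76
Checksum = 0x76.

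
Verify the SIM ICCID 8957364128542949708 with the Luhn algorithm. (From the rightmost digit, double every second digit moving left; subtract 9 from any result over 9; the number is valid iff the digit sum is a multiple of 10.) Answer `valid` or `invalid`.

valid

From the right, keep odd positions and double even positions (subtract 9 from any doubled value over 9):
  doubled (positions 2,4,...): 0 9 9 8 7 2 3 5 9 → sum 52
  kept (positions 1,3,...): 8 7 4 2 5 2 4 3 5 8 → sum 48
Total = 100.
100 mod 10 = 0, so the number is valid.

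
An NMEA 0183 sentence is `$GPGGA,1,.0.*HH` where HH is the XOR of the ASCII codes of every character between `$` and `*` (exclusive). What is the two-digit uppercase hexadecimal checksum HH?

XOR the ASCII codes of the payload characters:
  'G' = 0x47 → acc = 0x47
  'P' = 0x50 → acc = 0x17
  'G' = 0x47 → acc = 0x50
  'G' = 0x47 → acc = 0x17
  'A' = 0x41 → acc = 0x56
  ',' = 0x2C → acc = 0x7A
  '1' = 0x31 → acc = 0x4B
  ',' = 0x2C → acc = 0x67
  '.' = 0x2E → acc = 0x49
  '0' = 0x30 → acc = 0x79
  '.' = 0x2E → acc = 0x57
Checksum = 0x57.

57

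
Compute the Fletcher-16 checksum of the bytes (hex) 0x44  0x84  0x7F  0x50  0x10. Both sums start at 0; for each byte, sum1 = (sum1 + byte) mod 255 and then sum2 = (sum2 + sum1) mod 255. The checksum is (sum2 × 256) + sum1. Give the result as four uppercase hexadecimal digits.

96A8

Running sums (mod 255):
  after byte 0 (0x44): sum1=68, sum2=68
  after byte 1 (0x84): sum1=200, sum2=13
  after byte 2 (0x7F): sum1=72, sum2=85
  after byte 3 (0x50): sum1=152, sum2=237
  after byte 4 (0x10): sum1=168, sum2=150
Checksum = sum2·256 + sum1 = 150·256 + 168 = 38568 = 0x96A8.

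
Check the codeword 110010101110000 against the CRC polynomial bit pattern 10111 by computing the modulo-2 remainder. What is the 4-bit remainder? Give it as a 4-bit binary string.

0010

Modulo-2 division of 110010101110000 by 10111:
  pos 0: 11001 XOR 10111 = 01110
  pos 1: 11100 XOR 10111 = 01011
  pos 2: 10111 XOR 10111 = 00000
  pos 8: 11100 XOR 10111 = 01011
  pos 9: 10110 XOR 10111 = 00001
Remainder = 0010 (nonzero — an error is detected).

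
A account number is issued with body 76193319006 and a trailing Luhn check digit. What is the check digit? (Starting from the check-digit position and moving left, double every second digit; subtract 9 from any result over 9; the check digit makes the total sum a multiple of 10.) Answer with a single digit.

5

Partial digits right→left: 6 0 0 9 1 3 3 9 1 6 7
Double every second digit counting from the check-digit position (so the 1st, 3rd, 5th, ... of the partial from the right).
  doubled (with −9 where >9): 3 0 2 6 2 5 → sum 18
  kept as-is: 0 9 3 9 6 → sum 27
Total = 18 + 27 = 45.
Check digit = (10 − (45 mod 10)) mod 10 = 5.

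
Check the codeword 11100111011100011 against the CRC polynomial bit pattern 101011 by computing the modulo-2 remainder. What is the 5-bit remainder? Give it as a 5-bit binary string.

Modulo-2 division of 11100111011100011 by 101011:
  pos 0: 111001 XOR 101011 = 010010
  pos 1: 100101 XOR 101011 = 001110
  pos 3: 111010 XOR 101011 = 010001
  pos 4: 100011 XOR 101011 = 001000
  pos 6: 100011 XOR 101011 = 001000
  pos 8: 100000 XOR 101011 = 001011
  pos 10: 101101 XOR 101011 = 000110
Remainder = 01101 (nonzero — an error is detected).

01101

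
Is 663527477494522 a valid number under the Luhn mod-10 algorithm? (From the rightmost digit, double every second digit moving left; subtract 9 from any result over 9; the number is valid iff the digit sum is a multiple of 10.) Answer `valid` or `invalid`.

invalid

From the right, keep odd positions and double even positions (subtract 9 from any doubled value over 9):
  doubled (positions 2,4,...): 4 8 8 5 5 1 3 → sum 34
  kept (positions 1,3,...): 2 5 9 7 4 2 3 6 → sum 38
Total = 72.
72 mod 10 = 2, so the number is invalid.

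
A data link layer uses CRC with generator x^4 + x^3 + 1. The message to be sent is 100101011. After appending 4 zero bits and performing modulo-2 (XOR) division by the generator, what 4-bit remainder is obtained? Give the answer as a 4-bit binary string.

Append 4 zeros: 1001010110000. Divide by 11001 (XOR where the leading bit is 1):
  pos 0: 10010 XOR 11001 = 01011
  pos 1: 10111 XOR 11001 = 01110
  pos 2: 11100 XOR 11001 = 00101
  pos 4: 10111 XOR 11001 = 01110
  pos 5: 11100 XOR 11001 = 00101
  pos 7: 10100 XOR 11001 = 01101
  pos 8: 11010 XOR 11001 = 00011
Remainder (last 4 bits) = 0011. This is the CRC / FCS.

0011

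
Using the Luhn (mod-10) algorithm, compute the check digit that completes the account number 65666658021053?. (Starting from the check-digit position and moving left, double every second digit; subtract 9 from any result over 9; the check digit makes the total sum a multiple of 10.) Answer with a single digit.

Partial digits right→left: 3 5 0 1 2 0 8 5 6 6 6 6 5 6
Double every second digit counting from the check-digit position (so the 1st, 3rd, 5th, ... of the partial from the right).
  doubled (with −9 where >9): 6 0 4 7 3 3 1 → sum 24
  kept as-is: 5 1 0 5 6 6 6 → sum 29
Total = 24 + 29 = 53.
Check digit = (10 − (53 mod 10)) mod 10 = 7.

7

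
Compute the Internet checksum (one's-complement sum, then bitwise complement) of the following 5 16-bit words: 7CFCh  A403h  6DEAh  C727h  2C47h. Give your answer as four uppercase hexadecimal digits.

7DA6

One's-complement addition (fold any carry out of bit 15 back into bit 0):
  0x7CFC + 0xA403 = 0x120FF → wrap carry → 0x2100
  0x2100 + 0x6DEA = 0x08EEA
  0x8EEA + 0xC727 = 0x15611 → wrap carry → 0x5612
  0x5612 + 0x2C47 = 0x08259
One's-complement sum = 0x8259.
Checksum = ~0x8259 & 0xFFFF = 0x7DA6.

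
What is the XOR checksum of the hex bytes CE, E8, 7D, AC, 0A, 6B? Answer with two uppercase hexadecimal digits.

XOR the bytes together:
  start with 0xCE
  0xCE ⊕ 0xE8 = 0x26
  0x26 ⊕ 0x7D = 0x5B
  0x5B ⊕ 0xAC = 0xF7
  0xF7 ⊕ 0x0A = 0xFD
  0xFD ⊕ 0x6B = 0x96

96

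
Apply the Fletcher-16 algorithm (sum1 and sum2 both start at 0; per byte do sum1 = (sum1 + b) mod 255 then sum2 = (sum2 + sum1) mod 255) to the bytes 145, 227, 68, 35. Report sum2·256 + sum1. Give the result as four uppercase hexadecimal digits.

Running sums (mod 255):
  after byte 0 (145): sum1=145, sum2=145
  after byte 1 (227): sum1=117, sum2=7
  after byte 2 (68): sum1=185, sum2=192
  after byte 3 (35): sum1=220, sum2=157
Checksum = sum2·256 + sum1 = 157·256 + 220 = 40412 = 0x9DDC.

9DDC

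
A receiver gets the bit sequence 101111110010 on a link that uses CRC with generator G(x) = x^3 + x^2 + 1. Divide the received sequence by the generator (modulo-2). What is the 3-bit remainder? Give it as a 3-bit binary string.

Modulo-2 division of 101111110010 by 1101:
  pos 0: 1011 XOR 1101 = 0110
  pos 1: 1101 XOR 1101 = 0000
  pos 5: 1110 XOR 1101 = 0011
  pos 7: 1101 XOR 1101 = 0000
Remainder = 000 (zero — the frame passes the CRC check).

000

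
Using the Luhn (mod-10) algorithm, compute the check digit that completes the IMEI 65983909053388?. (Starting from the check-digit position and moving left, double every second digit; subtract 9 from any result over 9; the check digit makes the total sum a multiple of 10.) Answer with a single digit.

Partial digits right→left: 8 8 3 3 5 0 9 0 9 3 8 9 5 6
Double every second digit counting from the check-digit position (so the 1st, 3rd, 5th, ... of the partial from the right).
  doubled (with −9 where >9): 7 6 1 9 9 7 1 → sum 40
  kept as-is: 8 3 0 0 3 9 6 → sum 29
Total = 40 + 29 = 69.
Check digit = (10 − (69 mod 10)) mod 10 = 1.

1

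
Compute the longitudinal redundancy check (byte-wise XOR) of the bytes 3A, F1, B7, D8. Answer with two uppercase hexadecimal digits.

XOR the bytes together:
  start with 0x3A
  0x3A ⊕ 0xF1 = 0xCB
  0xCB ⊕ 0xB7 = 0x7C
  0x7C ⊕ 0xD8 = 0xA4

A4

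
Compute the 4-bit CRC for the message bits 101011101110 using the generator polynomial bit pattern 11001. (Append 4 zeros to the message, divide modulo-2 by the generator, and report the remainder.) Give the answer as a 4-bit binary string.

Append 4 zeros: 1010111011100000. Divide by 11001 (XOR where the leading bit is 1):
  pos 0: 10101 XOR 11001 = 01100
  pos 1: 11001 XOR 11001 = 00000
  pos 6: 10111 XOR 11001 = 01110
  pos 7: 11100 XOR 11001 = 00101
  pos 9: 10100 XOR 11001 = 01101
  pos 10: 11010 XOR 11001 = 00011
Remainder (last 4 bits) = 0110. This is the CRC / FCS.

0110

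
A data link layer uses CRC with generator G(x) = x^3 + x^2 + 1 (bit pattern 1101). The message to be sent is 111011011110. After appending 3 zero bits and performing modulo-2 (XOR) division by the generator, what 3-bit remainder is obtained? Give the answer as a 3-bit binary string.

110

Append 3 zeros: 111011011110000. Divide by 1101 (XOR where the leading bit is 1):
  pos 0: 1110 XOR 1101 = 0011
  pos 2: 1111 XOR 1101 = 0010
  pos 4: 1001 XOR 1101 = 0100
  pos 5: 1001 XOR 1101 = 0100
  pos 6: 1001 XOR 1101 = 0100
  pos 7: 1001 XOR 1101 = 0100
  pos 8: 1000 XOR 1101 = 0101
  pos 9: 1010 XOR 1101 = 0111
  pos 10: 1110 XOR 1101 = 0011
Remainder (last 3 bits) = 110. This is the CRC / FCS.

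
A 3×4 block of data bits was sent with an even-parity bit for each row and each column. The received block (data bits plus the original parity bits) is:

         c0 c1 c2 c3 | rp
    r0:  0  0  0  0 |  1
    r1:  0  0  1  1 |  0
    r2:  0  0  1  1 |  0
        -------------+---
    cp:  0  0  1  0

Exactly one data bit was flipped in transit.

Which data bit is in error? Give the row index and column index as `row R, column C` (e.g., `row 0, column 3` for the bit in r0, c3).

row 0, column 2

Recompute each row's even parity and compare to rp:
  r0: data parity 0, sent rp 1 → mismatch
  r1: data parity 0, sent rp 0 → ok
  r2: data parity 0, sent rp 0 → ok
Recompute each column's even parity and compare to cp:
  c0: data parity 0, sent cp 0 → ok
  c1: data parity 0, sent cp 0 → ok
  c2: data parity 0, sent cp 1 → mismatch
  c3: data parity 0, sent cp 0 → ok
Exactly one row (r0) and one column (c2) fail → the flipped bit is at their intersection.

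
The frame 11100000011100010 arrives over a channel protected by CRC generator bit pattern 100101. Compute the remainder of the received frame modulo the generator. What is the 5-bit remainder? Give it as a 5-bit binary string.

00000

Modulo-2 division of 11100000011100010 by 100101:
  pos 0: 111000 XOR 100101 = 011101
  pos 1: 111010 XOR 100101 = 011111
  pos 2: 111110 XOR 100101 = 011011
  pos 3: 110110 XOR 100101 = 010011
  pos 4: 100111 XOR 100101 = 000010
  pos 8: 101100 XOR 100101 = 001001
  pos 10: 100101 XOR 100101 = 000000
Remainder = 00000 (zero — the frame passes the CRC check).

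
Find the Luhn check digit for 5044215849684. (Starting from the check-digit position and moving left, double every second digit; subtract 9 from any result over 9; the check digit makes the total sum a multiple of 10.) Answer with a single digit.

Partial digits right→left: 4 8 6 9 4 8 5 1 2 4 4 0 5
Double every second digit counting from the check-digit position (so the 1st, 3rd, 5th, ... of the partial from the right).
  doubled (with −9 where >9): 8 3 8 1 4 8 1 → sum 33
  kept as-is: 8 9 8 1 4 0 → sum 30
Total = 33 + 30 = 63.
Check digit = (10 − (63 mod 10)) mod 10 = 7.

7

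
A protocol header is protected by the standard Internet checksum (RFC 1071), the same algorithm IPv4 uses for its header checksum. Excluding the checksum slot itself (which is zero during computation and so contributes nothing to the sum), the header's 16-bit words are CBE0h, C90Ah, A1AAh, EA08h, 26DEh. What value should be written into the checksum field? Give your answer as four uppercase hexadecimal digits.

B882

One's-complement addition (fold any carry out of bit 15 back into bit 0):
  0xCBE0 + 0xC90A = 0x194EA → wrap carry → 0x94EB
  0x94EB + 0xA1AA = 0x13695 → wrap carry → 0x3696
  0x3696 + 0xEA08 = 0x1209E → wrap carry → 0x209F
  0x209F + 0x26DE = 0x0477D
One's-complement sum = 0x477D.
Checksum = ~0x477D & 0xFFFF = 0xB882.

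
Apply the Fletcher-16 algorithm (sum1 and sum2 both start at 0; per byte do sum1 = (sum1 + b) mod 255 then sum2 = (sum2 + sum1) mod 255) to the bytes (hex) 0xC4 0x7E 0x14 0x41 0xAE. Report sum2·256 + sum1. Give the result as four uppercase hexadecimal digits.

Running sums (mod 255):
  after byte 0 (0xC4): sum1=196, sum2=196
  after byte 1 (0x7E): sum1=67, sum2=8
  after byte 2 (0x14): sum1=87, sum2=95
  after byte 3 (0x41): sum1=152, sum2=247
  after byte 4 (0xAE): sum1=71, sum2=63
Checksum = sum2·256 + sum1 = 63·256 + 71 = 16199 = 0x3F47.

3F47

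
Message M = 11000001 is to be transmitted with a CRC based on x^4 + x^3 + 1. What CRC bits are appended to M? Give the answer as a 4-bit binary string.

1110

Append 4 zeros: 110000010000. Divide by 11001 (XOR where the leading bit is 1):
  pos 0: 11000 XOR 11001 = 00001
  pos 4: 10010 XOR 11001 = 01011
  pos 5: 10110 XOR 11001 = 01111
  pos 6: 11110 XOR 11001 = 00111
Remainder (last 4 bits) = 1110. This is the CRC / FCS.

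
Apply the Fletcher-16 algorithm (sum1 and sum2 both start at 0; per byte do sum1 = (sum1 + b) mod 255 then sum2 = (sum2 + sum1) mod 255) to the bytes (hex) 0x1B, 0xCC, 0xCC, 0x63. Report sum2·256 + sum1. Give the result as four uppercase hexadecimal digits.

Running sums (mod 255):
  after byte 0 (0x1B): sum1=27, sum2=27
  after byte 1 (0xCC): sum1=231, sum2=3
  after byte 2 (0xCC): sum1=180, sum2=183
  after byte 3 (0x63): sum1=24, sum2=207
Checksum = sum2·256 + sum1 = 207·256 + 24 = 53016 = 0xCF18.

CF18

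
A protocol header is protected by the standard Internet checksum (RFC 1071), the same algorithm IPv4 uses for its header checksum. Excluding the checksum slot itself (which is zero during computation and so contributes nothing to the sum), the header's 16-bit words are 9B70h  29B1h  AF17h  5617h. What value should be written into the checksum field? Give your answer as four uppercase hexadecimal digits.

One's-complement addition (fold any carry out of bit 15 back into bit 0):
  0x9B70 + 0x29B1 = 0x0C521
  0xC521 + 0xAF17 = 0x17438 → wrap carry → 0x7439
  0x7439 + 0x5617 = 0x0CA50
One's-complement sum = 0xCA50.
Checksum = ~0xCA50 & 0xFFFF = 0x35AF.

35AF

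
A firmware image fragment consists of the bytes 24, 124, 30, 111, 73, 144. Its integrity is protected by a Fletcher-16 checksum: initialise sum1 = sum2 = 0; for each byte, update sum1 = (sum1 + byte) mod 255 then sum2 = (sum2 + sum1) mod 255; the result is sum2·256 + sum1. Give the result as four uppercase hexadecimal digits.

E8FB

Running sums (mod 255):
  after byte 0 (24): sum1=24, sum2=24
  after byte 1 (124): sum1=148, sum2=172
  after byte 2 (30): sum1=178, sum2=95
  after byte 3 (111): sum1=34, sum2=129
  after byte 4 (73): sum1=107, sum2=236
  after byte 5 (144): sum1=251, sum2=232
Checksum = sum2·256 + sum1 = 232·256 + 251 = 59643 = 0xE8FB.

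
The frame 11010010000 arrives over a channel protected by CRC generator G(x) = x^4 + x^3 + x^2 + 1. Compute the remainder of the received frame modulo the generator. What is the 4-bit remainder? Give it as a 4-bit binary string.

Modulo-2 division of 11010010000 by 11101:
  pos 0: 11010 XOR 11101 = 00111
  pos 2: 11101 XOR 11101 = 00000
Remainder = 0000 (zero — the frame passes the CRC check).

0000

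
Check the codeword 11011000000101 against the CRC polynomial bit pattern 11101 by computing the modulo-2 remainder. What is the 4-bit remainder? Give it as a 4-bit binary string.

Modulo-2 division of 11011000000101 by 11101:
  pos 0: 11011 XOR 11101 = 00110
  pos 2: 11000 XOR 11101 = 00101
  pos 4: 10100 XOR 11101 = 01001
  pos 5: 10010 XOR 11101 = 01111
  pos 6: 11110 XOR 11101 = 00011
  pos 9: 11101 XOR 11101 = 00000
Remainder = 0000 (zero — the frame passes the CRC check).

0000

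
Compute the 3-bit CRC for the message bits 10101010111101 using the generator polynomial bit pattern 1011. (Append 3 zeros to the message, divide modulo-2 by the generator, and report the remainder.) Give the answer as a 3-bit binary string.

011

Append 3 zeros: 10101010111101000. Divide by 1011 (XOR where the leading bit is 1):
  pos 0: 1010 XOR 1011 = 0001
  pos 3: 1101 XOR 1011 = 0110
  pos 4: 1100 XOR 1011 = 0111
  pos 5: 1111 XOR 1011 = 0100
  pos 6: 1001 XOR 1011 = 0010
  pos 8: 1011 XOR 1011 = 0000
  pos 13: 1000 XOR 1011 = 0011
Remainder (last 3 bits) = 011. This is the CRC / FCS.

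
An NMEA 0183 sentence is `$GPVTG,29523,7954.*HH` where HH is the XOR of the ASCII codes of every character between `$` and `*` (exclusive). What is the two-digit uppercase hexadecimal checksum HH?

XOR the ASCII codes of the payload characters:
  'G' = 0x47 → acc = 0x47
  'P' = 0x50 → acc = 0x17
  'V' = 0x56 → acc = 0x41
  'T' = 0x54 → acc = 0x15
  'G' = 0x47 → acc = 0x52
  ',' = 0x2C → acc = 0x7E
  '2' = 0x32 → acc = 0x4C
  '9' = 0x39 → acc = 0x75
  '5' = 0x35 → acc = 0x40
  '2' = 0x32 → acc = 0x72
  '3' = 0x33 → acc = 0x41
  ',' = 0x2C → acc = 0x6D
  '7' = 0x37 → acc = 0x5A
  '9' = 0x39 → acc = 0x63
  '5' = 0x35 → acc = 0x56
  '4' = 0x34 → acc = 0x62
  '.' = 0x2E → acc = 0x4C
Checksum = 0x4C.

4C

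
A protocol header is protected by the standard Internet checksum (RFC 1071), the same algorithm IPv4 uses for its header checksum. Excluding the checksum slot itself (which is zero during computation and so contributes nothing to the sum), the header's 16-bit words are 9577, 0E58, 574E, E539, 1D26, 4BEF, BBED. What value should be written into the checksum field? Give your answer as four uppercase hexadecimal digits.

FAA4

One's-complement addition (fold any carry out of bit 15 back into bit 0):
  0x9577 + 0x0E58 = 0x0A3CF
  0xA3CF + 0x574E = 0x0FB1D
  0xFB1D + 0xE539 = 0x1E056 → wrap carry → 0xE057
  0xE057 + 0x1D26 = 0x0FD7D
  0xFD7D + 0x4BEF = 0x1496C → wrap carry → 0x496D
  0x496D + 0xBBED = 0x1055A → wrap carry → 0x055B
One's-complement sum = 0x055B.
Checksum = ~0x055B & 0xFFFF = 0xFAA4.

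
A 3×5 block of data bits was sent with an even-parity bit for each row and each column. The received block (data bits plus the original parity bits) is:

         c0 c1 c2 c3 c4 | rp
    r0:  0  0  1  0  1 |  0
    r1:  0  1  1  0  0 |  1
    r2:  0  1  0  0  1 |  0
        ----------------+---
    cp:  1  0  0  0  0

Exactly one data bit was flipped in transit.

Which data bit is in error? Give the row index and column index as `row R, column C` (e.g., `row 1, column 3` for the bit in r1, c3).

row 1, column 0

Recompute each row's even parity and compare to rp:
  r0: data parity 0, sent rp 0 → ok
  r1: data parity 0, sent rp 1 → mismatch
  r2: data parity 0, sent rp 0 → ok
Recompute each column's even parity and compare to cp:
  c0: data parity 0, sent cp 1 → mismatch
  c1: data parity 0, sent cp 0 → ok
  c2: data parity 0, sent cp 0 → ok
  c3: data parity 0, sent cp 0 → ok
  c4: data parity 0, sent cp 0 → ok
Exactly one row (r1) and one column (c0) fail → the flipped bit is at their intersection.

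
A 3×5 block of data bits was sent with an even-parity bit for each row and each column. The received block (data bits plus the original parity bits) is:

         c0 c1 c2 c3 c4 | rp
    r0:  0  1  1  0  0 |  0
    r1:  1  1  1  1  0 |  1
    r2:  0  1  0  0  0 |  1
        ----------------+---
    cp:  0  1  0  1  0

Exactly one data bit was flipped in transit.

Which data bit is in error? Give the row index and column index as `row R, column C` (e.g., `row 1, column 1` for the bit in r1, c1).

row 1, column 0

Recompute each row's even parity and compare to rp:
  r0: data parity 0, sent rp 0 → ok
  r1: data parity 0, sent rp 1 → mismatch
  r2: data parity 1, sent rp 1 → ok
Recompute each column's even parity and compare to cp:
  c0: data parity 1, sent cp 0 → mismatch
  c1: data parity 1, sent cp 1 → ok
  c2: data parity 0, sent cp 0 → ok
  c3: data parity 1, sent cp 1 → ok
  c4: data parity 0, sent cp 0 → ok
Exactly one row (r1) and one column (c0) fail → the flipped bit is at their intersection.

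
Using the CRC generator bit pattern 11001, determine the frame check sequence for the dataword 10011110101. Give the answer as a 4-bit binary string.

0110

Append 4 zeros: 100111101010000. Divide by 11001 (XOR where the leading bit is 1):
  pos 0: 10011 XOR 11001 = 01010
  pos 1: 10101 XOR 11001 = 01100
  pos 2: 11001 XOR 11001 = 00000
  pos 8: 10100 XOR 11001 = 01101
  pos 9: 11010 XOR 11001 = 00011
Remainder (last 4 bits) = 0110. This is the CRC / FCS.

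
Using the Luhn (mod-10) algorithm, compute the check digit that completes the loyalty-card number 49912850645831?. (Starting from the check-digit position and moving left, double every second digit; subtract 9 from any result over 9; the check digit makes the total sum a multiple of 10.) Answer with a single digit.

1

Partial digits right→left: 1 3 8 5 4 6 0 5 8 2 1 9 9 4
Double every second digit counting from the check-digit position (so the 1st, 3rd, 5th, ... of the partial from the right).
  doubled (with −9 where >9): 2 7 8 0 7 2 9 → sum 35
  kept as-is: 3 5 6 5 2 9 4 → sum 34
Total = 35 + 34 = 69.
Check digit = (10 − (69 mod 10)) mod 10 = 1.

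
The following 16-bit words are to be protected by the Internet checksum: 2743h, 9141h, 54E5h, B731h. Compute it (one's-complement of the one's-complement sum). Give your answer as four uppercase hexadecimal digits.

One's-complement addition (fold any carry out of bit 15 back into bit 0):
  0x2743 + 0x9141 = 0x0B884
  0xB884 + 0x54E5 = 0x10D69 → wrap carry → 0x0D6A
  0x0D6A + 0xB731 = 0x0C49B
One's-complement sum = 0xC49B.
Checksum = ~0xC49B & 0xFFFF = 0x3B64.

3B64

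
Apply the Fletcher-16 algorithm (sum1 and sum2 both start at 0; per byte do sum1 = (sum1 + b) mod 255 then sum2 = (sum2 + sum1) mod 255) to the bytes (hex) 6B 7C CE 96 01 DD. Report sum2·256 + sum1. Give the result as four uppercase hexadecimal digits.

D12C

Running sums (mod 255):
  after byte 0 (6B): sum1=107, sum2=107
  after byte 1 (7C): sum1=231, sum2=83
  after byte 2 (CE): sum1=182, sum2=10
  after byte 3 (96): sum1=77, sum2=87
  after byte 4 (01): sum1=78, sum2=165
  after byte 5 (DD): sum1=44, sum2=209
Checksum = sum2·256 + sum1 = 209·256 + 44 = 53548 = 0xD12C.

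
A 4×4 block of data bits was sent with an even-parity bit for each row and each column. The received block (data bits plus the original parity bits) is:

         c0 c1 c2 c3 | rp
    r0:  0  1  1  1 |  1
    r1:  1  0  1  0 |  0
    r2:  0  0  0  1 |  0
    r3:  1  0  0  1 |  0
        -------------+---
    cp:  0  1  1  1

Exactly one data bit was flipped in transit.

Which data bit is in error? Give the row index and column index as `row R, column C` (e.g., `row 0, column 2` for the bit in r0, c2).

row 2, column 2

Recompute each row's even parity and compare to rp:
  r0: data parity 1, sent rp 1 → ok
  r1: data parity 0, sent rp 0 → ok
  r2: data parity 1, sent rp 0 → mismatch
  r3: data parity 0, sent rp 0 → ok
Recompute each column's even parity and compare to cp:
  c0: data parity 0, sent cp 0 → ok
  c1: data parity 1, sent cp 1 → ok
  c2: data parity 0, sent cp 1 → mismatch
  c3: data parity 1, sent cp 1 → ok
Exactly one row (r2) and one column (c2) fail → the flipped bit is at their intersection.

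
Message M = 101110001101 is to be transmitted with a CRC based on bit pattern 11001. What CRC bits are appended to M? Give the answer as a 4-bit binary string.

1000

Append 4 zeros: 1011100011010000. Divide by 11001 (XOR where the leading bit is 1):
  pos 0: 10111 XOR 11001 = 01110
  pos 1: 11100 XOR 11001 = 00101
  pos 3: 10100 XOR 11001 = 01101
  pos 4: 11011 XOR 11001 = 00010
  pos 7: 10101 XOR 11001 = 01100
  pos 8: 11000 XOR 11001 = 00001
Remainder (last 4 bits) = 1000. This is the CRC / FCS.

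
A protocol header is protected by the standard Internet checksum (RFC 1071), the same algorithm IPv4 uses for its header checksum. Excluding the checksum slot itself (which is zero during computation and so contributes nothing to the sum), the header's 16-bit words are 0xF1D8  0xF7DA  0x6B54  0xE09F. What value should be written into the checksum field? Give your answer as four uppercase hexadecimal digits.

One's-complement addition (fold any carry out of bit 15 back into bit 0):
  0xF1D8 + 0xF7DA = 0x1E9B2 → wrap carry → 0xE9B3
  0xE9B3 + 0x6B54 = 0x15507 → wrap carry → 0x5508
  0x5508 + 0xE09F = 0x135A7 → wrap carry → 0x35A8
One's-complement sum = 0x35A8.
Checksum = ~0x35A8 & 0xFFFF = 0xCA57.

CA57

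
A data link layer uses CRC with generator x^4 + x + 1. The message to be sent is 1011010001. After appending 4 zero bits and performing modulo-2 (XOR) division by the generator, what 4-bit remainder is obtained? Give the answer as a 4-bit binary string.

0010

Append 4 zeros: 10110100010000. Divide by 10011 (XOR where the leading bit is 1):
  pos 0: 10110 XOR 10011 = 00101
  pos 2: 10110 XOR 10011 = 00101
  pos 4: 10100 XOR 10011 = 00111
  pos 6: 11110 XOR 10011 = 01101
  pos 7: 11010 XOR 10011 = 01001
  pos 8: 10010 XOR 10011 = 00001
Remainder (last 4 bits) = 0010. This is the CRC / FCS.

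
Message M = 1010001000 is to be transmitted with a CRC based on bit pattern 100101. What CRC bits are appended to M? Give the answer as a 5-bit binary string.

11110

Append 5 zeros: 101000100000000. Divide by 100101 (XOR where the leading bit is 1):
  pos 0: 101000 XOR 100101 = 001101
  pos 2: 110110 XOR 100101 = 010011
  pos 3: 100110 XOR 100101 = 000011
  pos 7: 110000 XOR 100101 = 010101
  pos 8: 101010 XOR 100101 = 001111
Remainder (last 5 bits) = 11110. This is the CRC / FCS.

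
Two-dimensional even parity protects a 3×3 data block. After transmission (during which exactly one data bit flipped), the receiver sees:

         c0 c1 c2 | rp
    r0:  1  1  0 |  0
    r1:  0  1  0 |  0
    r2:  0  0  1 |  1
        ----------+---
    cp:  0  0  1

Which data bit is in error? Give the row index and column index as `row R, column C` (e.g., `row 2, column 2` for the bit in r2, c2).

row 1, column 0

Recompute each row's even parity and compare to rp:
  r0: data parity 0, sent rp 0 → ok
  r1: data parity 1, sent rp 0 → mismatch
  r2: data parity 1, sent rp 1 → ok
Recompute each column's even parity and compare to cp:
  c0: data parity 1, sent cp 0 → mismatch
  c1: data parity 0, sent cp 0 → ok
  c2: data parity 1, sent cp 1 → ok
Exactly one row (r1) and one column (c0) fail → the flipped bit is at their intersection.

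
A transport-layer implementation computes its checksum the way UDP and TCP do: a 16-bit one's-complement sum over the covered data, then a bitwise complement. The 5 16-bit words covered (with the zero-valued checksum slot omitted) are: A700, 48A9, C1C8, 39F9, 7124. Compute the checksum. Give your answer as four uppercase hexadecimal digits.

One's-complement addition (fold any carry out of bit 15 back into bit 0):
  0xA700 + 0x48A9 = 0x0EFA9
  0xEFA9 + 0xC1C8 = 0x1B171 → wrap carry → 0xB172
  0xB172 + 0x39F9 = 0x0EB6B
  0xEB6B + 0x7124 = 0x15C8F → wrap carry → 0x5C90
One's-complement sum = 0x5C90.
Checksum = ~0x5C90 & 0xFFFF = 0xA36F.

A36F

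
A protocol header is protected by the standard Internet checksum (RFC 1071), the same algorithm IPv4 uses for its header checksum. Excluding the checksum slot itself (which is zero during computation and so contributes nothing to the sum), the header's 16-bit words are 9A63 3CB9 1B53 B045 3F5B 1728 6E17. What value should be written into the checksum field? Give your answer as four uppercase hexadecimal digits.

98AF

One's-complement addition (fold any carry out of bit 15 back into bit 0):
  0x9A63 + 0x3CB9 = 0x0D71C
  0xD71C + 0x1B53 = 0x0F26F
  0xF26F + 0xB045 = 0x1A2B4 → wrap carry → 0xA2B5
  0xA2B5 + 0x3F5B = 0x0E210
  0xE210 + 0x1728 = 0x0F938
  0xF938 + 0x6E17 = 0x1674F → wrap carry → 0x6750
One's-complement sum = 0x6750.
Checksum = ~0x6750 & 0xFFFF = 0x98AF.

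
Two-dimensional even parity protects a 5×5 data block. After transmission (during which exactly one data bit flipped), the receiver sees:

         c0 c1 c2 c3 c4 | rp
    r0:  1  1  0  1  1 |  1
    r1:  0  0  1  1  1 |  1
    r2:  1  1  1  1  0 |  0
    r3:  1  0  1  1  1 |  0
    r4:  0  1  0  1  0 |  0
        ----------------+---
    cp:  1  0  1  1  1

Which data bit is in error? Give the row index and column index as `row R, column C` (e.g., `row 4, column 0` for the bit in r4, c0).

Recompute each row's even parity and compare to rp:
  r0: data parity 0, sent rp 1 → mismatch
  r1: data parity 1, sent rp 1 → ok
  r2: data parity 0, sent rp 0 → ok
  r3: data parity 0, sent rp 0 → ok
  r4: data parity 0, sent rp 0 → ok
Recompute each column's even parity and compare to cp:
  c0: data parity 1, sent cp 1 → ok
  c1: data parity 1, sent cp 0 → mismatch
  c2: data parity 1, sent cp 1 → ok
  c3: data parity 1, sent cp 1 → ok
  c4: data parity 1, sent cp 1 → ok
Exactly one row (r0) and one column (c1) fail → the flipped bit is at their intersection.

row 0, column 1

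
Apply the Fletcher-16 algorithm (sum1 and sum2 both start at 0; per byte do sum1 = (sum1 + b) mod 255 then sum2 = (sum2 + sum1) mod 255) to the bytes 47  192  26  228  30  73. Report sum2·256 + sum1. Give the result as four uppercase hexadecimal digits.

7B56

Running sums (mod 255):
  after byte 0 (47): sum1=47, sum2=47
  after byte 1 (192): sum1=239, sum2=31
  after byte 2 (26): sum1=10, sum2=41
  after byte 3 (228): sum1=238, sum2=24
  after byte 4 (30): sum1=13, sum2=37
  after byte 5 (73): sum1=86, sum2=123
Checksum = sum2·256 + sum1 = 123·256 + 86 = 31574 = 0x7B56.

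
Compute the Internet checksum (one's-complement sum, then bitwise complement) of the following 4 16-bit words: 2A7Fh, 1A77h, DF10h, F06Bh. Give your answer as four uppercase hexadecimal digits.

EB8C

One's-complement addition (fold any carry out of bit 15 back into bit 0):
  0x2A7F + 0x1A77 = 0x044F6
  0x44F6 + 0xDF10 = 0x12406 → wrap carry → 0x2407
  0x2407 + 0xF06B = 0x11472 → wrap carry → 0x1473
One's-complement sum = 0x1473.
Checksum = ~0x1473 & 0xFFFF = 0xEB8C.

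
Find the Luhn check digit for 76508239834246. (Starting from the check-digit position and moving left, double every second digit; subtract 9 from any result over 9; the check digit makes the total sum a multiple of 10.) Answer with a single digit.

Partial digits right→left: 6 4 2 4 3 8 9 3 2 8 0 5 6 7
Double every second digit counting from the check-digit position (so the 1st, 3rd, 5th, ... of the partial from the right).
  doubled (with −9 where >9): 3 4 6 9 4 0 3 → sum 29
  kept as-is: 4 4 8 3 8 5 7 → sum 39
Total = 29 + 39 = 68.
Check digit = (10 − (68 mod 10)) mod 10 = 2.

2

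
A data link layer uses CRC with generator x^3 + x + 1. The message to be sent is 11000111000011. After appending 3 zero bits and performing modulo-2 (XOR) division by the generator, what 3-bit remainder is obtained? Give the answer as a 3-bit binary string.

Append 3 zeros: 11000111000011000. Divide by 1011 (XOR where the leading bit is 1):
  pos 0: 1100 XOR 1011 = 0111
  pos 1: 1110 XOR 1011 = 0101
  pos 2: 1011 XOR 1011 = 0000
  pos 6: 1100 XOR 1011 = 0111
  pos 7: 1110 XOR 1011 = 0101
  pos 8: 1010 XOR 1011 = 0001
  pos 11: 1110 XOR 1011 = 0101
  pos 12: 1010 XOR 1011 = 0001
Remainder (last 3 bits) = 010. This is the CRC / FCS.

010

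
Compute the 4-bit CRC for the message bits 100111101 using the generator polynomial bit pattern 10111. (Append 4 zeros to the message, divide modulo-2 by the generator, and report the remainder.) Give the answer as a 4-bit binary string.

0101

Append 4 zeros: 1001111010000. Divide by 10111 (XOR where the leading bit is 1):
  pos 0: 10011 XOR 10111 = 00100
  pos 2: 10011 XOR 10111 = 00100
  pos 4: 10001 XOR 10111 = 00110
  pos 6: 11000 XOR 10111 = 01111
  pos 7: 11110 XOR 10111 = 01001
  pos 8: 10010 XOR 10111 = 00101
Remainder (last 4 bits) = 0101. This is the CRC / FCS.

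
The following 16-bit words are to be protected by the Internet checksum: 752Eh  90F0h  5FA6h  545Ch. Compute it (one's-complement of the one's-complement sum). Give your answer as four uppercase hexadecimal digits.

45DE

One's-complement addition (fold any carry out of bit 15 back into bit 0):
  0x752E + 0x90F0 = 0x1061E → wrap carry → 0x061F
  0x061F + 0x5FA6 = 0x065C5
  0x65C5 + 0x545C = 0x0BA21
One's-complement sum = 0xBA21.
Checksum = ~0xBA21 & 0xFFFF = 0x45DE.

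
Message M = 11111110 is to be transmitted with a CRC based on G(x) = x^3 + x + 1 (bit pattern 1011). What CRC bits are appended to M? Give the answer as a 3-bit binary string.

Append 3 zeros: 11111110000. Divide by 1011 (XOR where the leading bit is 1):
  pos 0: 1111 XOR 1011 = 0100
  pos 1: 1001 XOR 1011 = 0010
  pos 3: 1011 XOR 1011 = 0000
Remainder (last 3 bits) = 000. This is the CRC / FCS.

000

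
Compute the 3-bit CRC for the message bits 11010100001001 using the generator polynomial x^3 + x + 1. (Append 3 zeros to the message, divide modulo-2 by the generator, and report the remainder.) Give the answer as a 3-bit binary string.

Append 3 zeros: 11010100001001000. Divide by 1011 (XOR where the leading bit is 1):
  pos 0: 1101 XOR 1011 = 0110
  pos 1: 1100 XOR 1011 = 0111
  pos 2: 1111 XOR 1011 = 0100
  pos 3: 1000 XOR 1011 = 0011
  pos 5: 1100 XOR 1011 = 0111
  pos 6: 1110 XOR 1011 = 0101
  pos 7: 1011 XOR 1011 = 0000
  pos 13: 1000 XOR 1011 = 0011
Remainder (last 3 bits) = 011. This is the CRC / FCS.

011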